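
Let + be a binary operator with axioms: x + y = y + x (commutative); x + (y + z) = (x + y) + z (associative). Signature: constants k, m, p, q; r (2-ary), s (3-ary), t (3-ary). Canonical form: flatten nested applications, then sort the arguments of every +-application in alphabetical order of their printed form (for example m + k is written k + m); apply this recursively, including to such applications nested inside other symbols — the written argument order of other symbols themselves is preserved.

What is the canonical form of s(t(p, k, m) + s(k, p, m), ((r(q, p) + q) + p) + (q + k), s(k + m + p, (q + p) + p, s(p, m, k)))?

Answer: s(s(k, p, m) + t(p, k, m), k + p + q + q + r(q, p), s(k + m + p, p + p + q, s(p, m, k)))

Derivation:
Work inside:  ((r(q, p) + q) + p) + (q + k)
Merge nested applications:  r(q, p) + q + p + q + k
Order the arguments:  k + p + q + q + r(q, p)
Rebuild:  s(s(k, p, m) + t(p, k, m), k + p + q + q + r(q, p), s(k + m + p, p + p + q, s(p, m, k)))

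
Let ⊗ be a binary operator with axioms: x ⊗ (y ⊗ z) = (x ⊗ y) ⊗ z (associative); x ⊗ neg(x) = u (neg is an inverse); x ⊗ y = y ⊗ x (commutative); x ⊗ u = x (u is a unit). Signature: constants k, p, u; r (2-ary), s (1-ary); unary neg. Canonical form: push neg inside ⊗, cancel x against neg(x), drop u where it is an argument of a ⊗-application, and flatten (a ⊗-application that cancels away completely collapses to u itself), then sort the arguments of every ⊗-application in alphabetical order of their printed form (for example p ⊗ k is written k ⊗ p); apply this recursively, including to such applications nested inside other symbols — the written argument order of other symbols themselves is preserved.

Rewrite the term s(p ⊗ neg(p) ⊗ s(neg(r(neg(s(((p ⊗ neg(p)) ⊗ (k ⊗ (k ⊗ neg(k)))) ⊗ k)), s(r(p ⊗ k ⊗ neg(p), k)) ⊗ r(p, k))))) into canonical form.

Answer: s(s(neg(r(neg(s(k ⊗ k)), r(p, k) ⊗ s(r(k, k))))))

Derivation:
Focus inside:  p ⊗ neg(p) ⊗ s(neg(r(neg(s(((p ⊗ neg(p)) ⊗ (k ⊗ (k ⊗ neg(k)))) ⊗ k)), s(r(p ⊗ k ⊗ neg(p), k)) ⊗ r(p, k))))
Inverses cancel:  p cancels
Collect:  s(neg(r(neg(s(k ⊗ k)), r(p, k) ⊗ s(r(k, k)))))
Put back:  s(s(neg(r(neg(s(k ⊗ k)), r(p, k) ⊗ s(r(k, k))))))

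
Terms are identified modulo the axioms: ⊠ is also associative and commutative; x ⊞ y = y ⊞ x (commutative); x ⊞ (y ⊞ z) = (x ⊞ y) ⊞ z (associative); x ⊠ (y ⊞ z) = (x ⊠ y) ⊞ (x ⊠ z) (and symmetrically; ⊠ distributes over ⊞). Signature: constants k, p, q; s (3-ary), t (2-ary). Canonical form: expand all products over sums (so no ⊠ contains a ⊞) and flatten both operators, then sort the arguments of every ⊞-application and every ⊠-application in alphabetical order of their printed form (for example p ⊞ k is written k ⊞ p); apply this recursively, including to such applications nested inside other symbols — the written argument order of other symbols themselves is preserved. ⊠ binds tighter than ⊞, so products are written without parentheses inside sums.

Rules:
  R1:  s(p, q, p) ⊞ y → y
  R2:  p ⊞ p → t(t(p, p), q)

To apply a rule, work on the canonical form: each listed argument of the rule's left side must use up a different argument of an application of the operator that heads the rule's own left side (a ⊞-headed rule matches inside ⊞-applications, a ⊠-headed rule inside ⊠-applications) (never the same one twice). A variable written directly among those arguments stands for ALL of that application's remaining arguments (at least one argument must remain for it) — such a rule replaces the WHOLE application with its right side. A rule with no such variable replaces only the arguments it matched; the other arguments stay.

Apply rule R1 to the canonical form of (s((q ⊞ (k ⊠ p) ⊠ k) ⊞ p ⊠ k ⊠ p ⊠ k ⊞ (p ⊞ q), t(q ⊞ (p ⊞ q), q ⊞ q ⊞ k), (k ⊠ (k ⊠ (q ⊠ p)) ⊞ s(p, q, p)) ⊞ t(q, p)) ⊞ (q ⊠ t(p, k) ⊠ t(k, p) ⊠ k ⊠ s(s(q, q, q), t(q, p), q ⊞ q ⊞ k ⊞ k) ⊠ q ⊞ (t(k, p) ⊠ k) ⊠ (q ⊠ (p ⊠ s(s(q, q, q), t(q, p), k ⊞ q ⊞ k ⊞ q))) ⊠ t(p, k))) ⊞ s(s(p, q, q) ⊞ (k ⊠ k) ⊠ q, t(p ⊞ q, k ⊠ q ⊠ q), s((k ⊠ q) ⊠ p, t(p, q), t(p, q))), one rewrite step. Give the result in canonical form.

Canonical form:  k ⊠ p ⊠ q ⊠ s(s(q, q, q), t(q, p), k ⊞ k ⊞ q ⊞ q) ⊠ t(k, p) ⊠ t(p, k) ⊞ k ⊠ q ⊠ q ⊠ s(s(q, q, q), t(q, p), k ⊞ k ⊞ q ⊞ q) ⊠ t(k, p) ⊠ t(p, k) ⊞ s(k ⊠ k ⊠ p ⊞ k ⊠ k ⊠ p ⊠ p ⊞ p ⊞ q ⊞ q, t(p ⊞ q ⊞ q, k ⊞ q ⊞ q), k ⊠ k ⊠ p ⊠ q ⊞ s(p, q, p) ⊞ t(q, p)) ⊞ s(k ⊠ k ⊠ q ⊞ s(p, q, q), t(p ⊞ q, k ⊠ q ⊠ q), s(k ⊠ p ⊠ q, t(p, q), t(p, q)))
R1 matches:  uses s(p, q, p);  y := k ⊠ k ⊠ p ⊠ q ⊞ t(q, p)
Every leftover argument binds to the variable; the entire application is replaced.
Result:  k ⊠ p ⊠ q ⊠ s(s(q, q, q), t(q, p), k ⊞ k ⊞ q ⊞ q) ⊠ t(k, p) ⊠ t(p, k) ⊞ k ⊠ q ⊠ q ⊠ s(s(q, q, q), t(q, p), k ⊞ k ⊞ q ⊞ q) ⊠ t(k, p) ⊠ t(p, k) ⊞ s(k ⊠ k ⊠ p ⊞ k ⊠ k ⊠ p ⊠ p ⊞ p ⊞ q ⊞ q, t(p ⊞ q ⊞ q, k ⊞ q ⊞ q), k ⊠ k ⊠ p ⊠ q ⊞ t(q, p)) ⊞ s(k ⊠ k ⊠ q ⊞ s(p, q, q), t(p ⊞ q, k ⊠ q ⊠ q), s(k ⊠ p ⊠ q, t(p, q), t(p, q)))

Answer: k ⊠ p ⊠ q ⊠ s(s(q, q, q), t(q, p), k ⊞ k ⊞ q ⊞ q) ⊠ t(k, p) ⊠ t(p, k) ⊞ k ⊠ q ⊠ q ⊠ s(s(q, q, q), t(q, p), k ⊞ k ⊞ q ⊞ q) ⊠ t(k, p) ⊠ t(p, k) ⊞ s(k ⊠ k ⊠ p ⊞ k ⊠ k ⊠ p ⊠ p ⊞ p ⊞ q ⊞ q, t(p ⊞ q ⊞ q, k ⊞ q ⊞ q), k ⊠ k ⊠ p ⊠ q ⊞ t(q, p)) ⊞ s(k ⊠ k ⊠ q ⊞ s(p, q, q), t(p ⊞ q, k ⊠ q ⊠ q), s(k ⊠ p ⊠ q, t(p, q), t(p, q)))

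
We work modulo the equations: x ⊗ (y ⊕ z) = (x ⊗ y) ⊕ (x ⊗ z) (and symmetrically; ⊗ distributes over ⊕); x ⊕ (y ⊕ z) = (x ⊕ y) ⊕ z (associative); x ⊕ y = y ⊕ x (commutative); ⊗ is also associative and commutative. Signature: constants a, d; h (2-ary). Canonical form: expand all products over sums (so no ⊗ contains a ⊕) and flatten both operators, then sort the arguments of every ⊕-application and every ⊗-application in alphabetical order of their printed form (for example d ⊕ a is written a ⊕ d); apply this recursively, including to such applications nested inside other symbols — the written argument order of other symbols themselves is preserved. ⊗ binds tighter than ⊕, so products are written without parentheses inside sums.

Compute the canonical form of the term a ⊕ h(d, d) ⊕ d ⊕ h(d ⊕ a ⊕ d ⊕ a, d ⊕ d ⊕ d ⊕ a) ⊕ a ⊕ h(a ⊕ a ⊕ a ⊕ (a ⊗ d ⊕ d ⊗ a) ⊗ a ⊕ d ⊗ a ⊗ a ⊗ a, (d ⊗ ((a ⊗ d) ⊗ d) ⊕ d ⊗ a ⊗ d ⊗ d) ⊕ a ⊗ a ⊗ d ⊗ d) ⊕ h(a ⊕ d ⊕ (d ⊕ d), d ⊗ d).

Answer: a ⊕ a ⊕ d ⊕ h(a ⊕ a ⊕ a ⊕ a ⊗ a ⊗ a ⊗ d ⊕ a ⊗ a ⊗ d ⊕ a ⊗ a ⊗ d, a ⊗ a ⊗ d ⊗ d ⊕ a ⊗ d ⊗ d ⊗ d ⊕ a ⊗ d ⊗ d ⊗ d) ⊕ h(a ⊕ a ⊕ d ⊕ d, a ⊕ d ⊕ d ⊕ d) ⊕ h(a ⊕ d ⊕ d ⊕ d, d ⊗ d) ⊕ h(d, d)

Derivation:
Expand:  a ⊕ h(d, d) ⊕ d ⊕ h(a ⊕ a ⊕ d ⊕ d, a ⊕ d ⊕ d ⊕ d) ⊕ a ⊕ h(a ⊕ a ⊕ a ⊕ a ⊗ a ⊗ a ⊗ d ⊕ a ⊗ a ⊗ d ⊕ a ⊗ a ⊗ d, a ⊗ a ⊗ d ⊗ d ⊕ a ⊗ d ⊗ d ⊗ d ⊕ a ⊗ d ⊗ d ⊗ d) ⊕ h(a ⊕ d ⊕ d ⊕ d, d ⊗ d)
Sort:  a ⊕ a ⊕ d ⊕ h(a ⊕ a ⊕ a ⊕ a ⊗ a ⊗ a ⊗ d ⊕ a ⊗ a ⊗ d ⊕ a ⊗ a ⊗ d, a ⊗ a ⊗ d ⊗ d ⊕ a ⊗ d ⊗ d ⊗ d ⊕ a ⊗ d ⊗ d ⊗ d) ⊕ h(a ⊕ a ⊕ d ⊕ d, a ⊕ d ⊕ d ⊕ d) ⊕ h(a ⊕ d ⊕ d ⊕ d, d ⊗ d) ⊕ h(d, d)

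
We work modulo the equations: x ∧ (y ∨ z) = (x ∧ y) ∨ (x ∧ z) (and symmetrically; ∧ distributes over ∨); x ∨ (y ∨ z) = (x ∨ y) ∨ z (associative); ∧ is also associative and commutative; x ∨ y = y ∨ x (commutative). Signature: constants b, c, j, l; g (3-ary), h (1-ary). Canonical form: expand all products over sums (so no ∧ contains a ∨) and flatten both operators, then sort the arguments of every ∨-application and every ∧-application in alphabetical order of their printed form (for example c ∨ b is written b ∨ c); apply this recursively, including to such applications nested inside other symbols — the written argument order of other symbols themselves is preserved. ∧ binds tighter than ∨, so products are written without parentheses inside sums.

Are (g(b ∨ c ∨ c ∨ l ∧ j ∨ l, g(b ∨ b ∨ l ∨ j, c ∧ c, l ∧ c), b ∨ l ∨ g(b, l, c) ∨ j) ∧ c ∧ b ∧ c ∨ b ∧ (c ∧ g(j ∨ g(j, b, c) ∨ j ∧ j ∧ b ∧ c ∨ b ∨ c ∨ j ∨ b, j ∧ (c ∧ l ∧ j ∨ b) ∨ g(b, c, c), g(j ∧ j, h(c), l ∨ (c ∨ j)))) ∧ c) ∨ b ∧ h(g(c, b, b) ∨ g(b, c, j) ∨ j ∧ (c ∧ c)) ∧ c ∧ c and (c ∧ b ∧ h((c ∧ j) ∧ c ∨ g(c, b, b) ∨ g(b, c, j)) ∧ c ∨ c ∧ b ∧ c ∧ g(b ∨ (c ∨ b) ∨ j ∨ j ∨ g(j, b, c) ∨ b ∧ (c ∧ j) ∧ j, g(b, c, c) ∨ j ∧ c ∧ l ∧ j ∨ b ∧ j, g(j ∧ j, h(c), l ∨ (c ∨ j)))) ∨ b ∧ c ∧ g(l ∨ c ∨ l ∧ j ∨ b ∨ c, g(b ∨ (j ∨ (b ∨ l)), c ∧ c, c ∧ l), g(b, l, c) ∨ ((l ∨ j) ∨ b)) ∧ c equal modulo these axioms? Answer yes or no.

Answer: yes — both canonical forms are b ∧ c ∧ c ∧ g(b ∨ b ∨ b ∧ c ∧ j ∧ j ∨ c ∨ g(j, b, c) ∨ j ∨ j, b ∧ j ∨ c ∧ j ∧ j ∧ l ∨ g(b, c, c), g(j ∧ j, h(c), c ∨ j ∨ l)) ∨ b ∧ c ∧ c ∧ g(b ∨ c ∨ c ∨ j ∧ l ∨ l, g(b ∨ b ∨ j ∨ l, c ∧ c, c ∧ l), b ∨ g(b, l, c) ∨ j ∨ l) ∨ b ∧ c ∧ c ∧ h(c ∧ c ∧ j ∨ g(b, c, j) ∨ g(c, b, b))

Derivation:
Left:  (g(b ∨ c ∨ c ∨ l ∧ j ∨ l, g(b ∨ b ∨ l ∨ j, c ∧ c, l ∧ c), b ∨ l ∨ g(b, l, c) ∨ j) ∧ c ∧ b ∧ c ∨ b ∧ (c ∧ g(j ∨ g(j, b, c) ∨ j ∧ j ∧ b ∧ c ∨ b ∨ c ∨ j ∨ b, j ∧ (c ∧ l ∧ j ∨ b) ∨ g(b, c, c), g(j ∧ j, h(c), l ∨ (c ∨ j)))) ∧ c) ∨ b ∧ h(g(c, b, b) ∨ g(b, c, j) ∨ j ∧ (c ∧ c)) ∧ c ∧ c
  Expand:  b ∧ c ∧ c ∧ g(b ∨ c ∨ c ∨ j ∧ l ∨ l, g(b ∨ b ∨ j ∨ l, c ∧ c, c ∧ l), b ∨ g(b, l, c) ∨ j ∨ l) ∨ b ∧ c ∧ c ∧ g(b ∨ b ∨ b ∧ c ∧ j ∧ j ∨ c ∨ g(j, b, c) ∨ j ∨ j, b ∧ j ∨ c ∧ j ∧ j ∧ l ∨ g(b, c, c), g(j ∧ j, h(c), c ∨ j ∨ l)) ∨ b ∧ c ∧ c ∧ h(c ∧ c ∧ j ∨ g(b, c, j) ∨ g(c, b, b))
  Sort:  b ∧ c ∧ c ∧ g(b ∨ b ∨ b ∧ c ∧ j ∧ j ∨ c ∨ g(j, b, c) ∨ j ∨ j, b ∧ j ∨ c ∧ j ∧ j ∧ l ∨ g(b, c, c), g(j ∧ j, h(c), c ∨ j ∨ l)) ∨ b ∧ c ∧ c ∧ g(b ∨ c ∨ c ∨ j ∧ l ∨ l, g(b ∨ b ∨ j ∨ l, c ∧ c, c ∧ l), b ∨ g(b, l, c) ∨ j ∨ l) ∨ b ∧ c ∧ c ∧ h(c ∧ c ∧ j ∨ g(b, c, j) ∨ g(c, b, b))
Right:  (c ∧ b ∧ h((c ∧ j) ∧ c ∨ g(c, b, b) ∨ g(b, c, j)) ∧ c ∨ c ∧ b ∧ c ∧ g(b ∨ (c ∨ b) ∨ j ∨ j ∨ g(j, b, c) ∨ b ∧ (c ∧ j) ∧ j, g(b, c, c) ∨ j ∧ c ∧ l ∧ j ∨ b ∧ j, g(j ∧ j, h(c), l ∨ (c ∨ j)))) ∨ b ∧ c ∧ g(l ∨ c ∨ l ∧ j ∨ b ∨ c, g(b ∨ (j ∨ (b ∨ l)), c ∧ c, c ∧ l), g(b, l, c) ∨ ((l ∨ j) ∨ b)) ∧ c
  Flatten:  b ∧ c ∧ c ∧ h(c ∧ c ∧ j ∨ g(b, c, j) ∨ g(c, b, b)) ∨ b ∧ c ∧ c ∧ g(b ∨ b ∨ b ∧ c ∧ j ∧ j ∨ c ∨ g(j, b, c) ∨ j ∨ j, b ∧ j ∨ c ∧ j ∧ j ∧ l ∨ g(b, c, c), g(j ∧ j, h(c), c ∨ j ∨ l)) ∨ b ∧ c ∧ c ∧ g(b ∨ c ∨ c ∨ j ∧ l ∨ l, g(b ∨ b ∨ j ∨ l, c ∧ c, c ∧ l), b ∨ g(b, l, c) ∨ j ∨ l)
  Sort:  b ∧ c ∧ c ∧ g(b ∨ b ∨ b ∧ c ∧ j ∧ j ∨ c ∨ g(j, b, c) ∨ j ∨ j, b ∧ j ∨ c ∧ j ∧ j ∧ l ∨ g(b, c, c), g(j ∧ j, h(c), c ∨ j ∨ l)) ∨ b ∧ c ∧ c ∧ g(b ∨ c ∨ c ∨ j ∧ l ∨ l, g(b ∨ b ∨ j ∨ l, c ∧ c, c ∧ l), b ∨ g(b, l, c) ∨ j ∨ l) ∨ b ∧ c ∧ c ∧ h(c ∧ c ∧ j ∨ g(b, c, j) ∨ g(c, b, b))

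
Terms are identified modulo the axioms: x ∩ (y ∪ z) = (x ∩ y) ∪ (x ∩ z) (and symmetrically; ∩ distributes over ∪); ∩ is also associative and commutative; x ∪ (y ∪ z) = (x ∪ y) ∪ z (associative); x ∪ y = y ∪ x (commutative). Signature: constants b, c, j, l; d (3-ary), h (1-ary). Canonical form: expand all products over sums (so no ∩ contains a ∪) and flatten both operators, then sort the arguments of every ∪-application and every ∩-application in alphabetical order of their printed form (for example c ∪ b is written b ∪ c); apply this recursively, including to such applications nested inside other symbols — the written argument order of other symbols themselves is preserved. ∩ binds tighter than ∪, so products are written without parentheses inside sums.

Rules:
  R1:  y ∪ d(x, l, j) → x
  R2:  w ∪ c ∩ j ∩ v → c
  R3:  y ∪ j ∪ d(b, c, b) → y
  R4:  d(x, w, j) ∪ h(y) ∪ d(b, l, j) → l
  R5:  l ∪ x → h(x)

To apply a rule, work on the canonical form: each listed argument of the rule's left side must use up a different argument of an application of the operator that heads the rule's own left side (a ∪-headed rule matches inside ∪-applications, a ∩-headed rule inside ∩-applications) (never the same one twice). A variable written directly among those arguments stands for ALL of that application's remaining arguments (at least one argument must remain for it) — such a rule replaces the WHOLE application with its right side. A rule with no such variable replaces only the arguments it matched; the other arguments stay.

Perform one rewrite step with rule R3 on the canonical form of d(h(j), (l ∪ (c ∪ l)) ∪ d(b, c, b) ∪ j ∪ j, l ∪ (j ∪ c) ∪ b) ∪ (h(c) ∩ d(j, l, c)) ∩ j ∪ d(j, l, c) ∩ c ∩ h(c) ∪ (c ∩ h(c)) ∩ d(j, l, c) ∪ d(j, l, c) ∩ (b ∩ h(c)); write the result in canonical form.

Canonical form:  b ∩ d(j, l, c) ∩ h(c) ∪ c ∩ d(j, l, c) ∩ h(c) ∪ c ∩ d(j, l, c) ∩ h(c) ∪ d(h(j), c ∪ d(b, c, b) ∪ j ∪ j ∪ l ∪ l, b ∪ c ∪ j ∪ l) ∪ d(j, l, c) ∩ h(c) ∩ j
R3 matches:  uses d(b, c, b), j;  y := c ∪ j ∪ l ∪ l
The extension variable absorbs all remaining arguments, so the whole application is rewritten.
Result:  b ∩ d(j, l, c) ∩ h(c) ∪ c ∩ d(j, l, c) ∩ h(c) ∪ c ∩ d(j, l, c) ∩ h(c) ∪ d(h(j), c ∪ j ∪ l ∪ l, b ∪ c ∪ j ∪ l) ∪ d(j, l, c) ∩ h(c) ∩ j

Answer: b ∩ d(j, l, c) ∩ h(c) ∪ c ∩ d(j, l, c) ∩ h(c) ∪ c ∩ d(j, l, c) ∩ h(c) ∪ d(h(j), c ∪ j ∪ l ∪ l, b ∪ c ∪ j ∪ l) ∪ d(j, l, c) ∩ h(c) ∩ j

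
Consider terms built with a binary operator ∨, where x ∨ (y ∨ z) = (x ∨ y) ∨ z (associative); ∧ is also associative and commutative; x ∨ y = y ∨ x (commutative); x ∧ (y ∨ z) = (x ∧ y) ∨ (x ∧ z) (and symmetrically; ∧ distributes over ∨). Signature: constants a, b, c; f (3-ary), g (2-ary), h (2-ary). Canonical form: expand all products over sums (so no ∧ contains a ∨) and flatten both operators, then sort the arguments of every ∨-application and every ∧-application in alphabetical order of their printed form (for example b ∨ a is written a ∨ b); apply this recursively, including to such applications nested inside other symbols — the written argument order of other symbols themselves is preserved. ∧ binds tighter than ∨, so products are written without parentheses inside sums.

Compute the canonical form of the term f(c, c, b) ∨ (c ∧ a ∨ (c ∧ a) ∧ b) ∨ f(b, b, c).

Answer: a ∧ b ∧ c ∨ a ∧ c ∨ f(b, b, c) ∨ f(c, c, b)

Derivation:
Merge nested applications:  f(c, c, b) ∨ a ∧ c ∨ a ∧ b ∧ c ∨ f(b, b, c)
Sort:  a ∧ b ∧ c ∨ a ∧ c ∨ f(b, b, c) ∨ f(c, c, b)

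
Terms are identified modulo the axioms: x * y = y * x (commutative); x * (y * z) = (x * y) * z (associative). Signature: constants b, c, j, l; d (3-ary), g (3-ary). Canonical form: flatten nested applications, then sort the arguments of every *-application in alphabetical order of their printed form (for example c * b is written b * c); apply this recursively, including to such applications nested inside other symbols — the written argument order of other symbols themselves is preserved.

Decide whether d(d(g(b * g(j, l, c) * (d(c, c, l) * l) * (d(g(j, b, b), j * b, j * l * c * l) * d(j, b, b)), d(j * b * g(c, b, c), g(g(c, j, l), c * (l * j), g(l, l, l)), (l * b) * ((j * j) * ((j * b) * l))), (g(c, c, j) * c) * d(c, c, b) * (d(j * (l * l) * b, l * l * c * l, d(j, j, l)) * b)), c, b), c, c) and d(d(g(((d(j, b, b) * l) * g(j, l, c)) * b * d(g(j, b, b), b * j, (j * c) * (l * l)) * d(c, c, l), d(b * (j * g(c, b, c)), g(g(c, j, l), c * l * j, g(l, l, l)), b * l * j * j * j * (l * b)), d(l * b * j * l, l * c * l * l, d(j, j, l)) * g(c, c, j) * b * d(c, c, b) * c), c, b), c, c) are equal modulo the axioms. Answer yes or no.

Left:  d(d(g(b * g(j, l, c) * (d(c, c, l) * l) * (d(g(j, b, b), j * b, j * l * c * l) * d(j, b, b)), d(j * b * g(c, b, c), g(g(c, j, l), c * (l * j), g(l, l, l)), (l * b) * ((j * j) * ((j * b) * l))), (g(c, c, j) * c) * d(c, c, b) * (d(j * (l * l) * b, l * l * c * l, d(j, j, l)) * b)), c, b), c, c)
  Focus inside:  b * g(j, l, c) * (d(c, c, l) * l) * (d(g(j, b, b), j * b, j * l * c * l) * d(j, b, b))
  Flatten:  b * g(j, l, c) * d(c, c, l) * l * d(g(j, b, b), j * b, j * l * c * l) * d(j, b, b)
  Inside:  d(g(j, b, b), j * b, j * l * c * l)  →  d(g(j, b, b), b * j, c * j * l * l)
  Sort arguments:  b * d(c, c, l) * d(g(j, b, b), b * j, c * j * l * l) * d(j, b, b) * g(j, l, c) * l
  Rebuild:  d(d(g(b * d(c, c, l) * d(g(j, b, b), b * j, c * j * l * l) * d(j, b, b) * g(j, l, c) * l, d(b * g(c, b, c) * j, g(g(c, j, l), c * j * l, g(l, l, l)), b * b * j * j * j * l * l), b * c * d(b * j * l * l, c * l * l * l, d(j, j, l)) * d(c, c, b) * g(c, c, j)), c, b), c, c)
Right:  d(d(g(((d(j, b, b) * l) * g(j, l, c)) * b * d(g(j, b, b), b * j, (j * c) * (l * l)) * d(c, c, l), d(b * (j * g(c, b, c)), g(g(c, j, l), c * l * j, g(l, l, l)), b * l * j * j * j * (l * b)), d(l * b * j * l, l * c * l * l, d(j, j, l)) * g(c, c, j) * b * d(c, c, b) * c), c, b), c, c)
  Work inside:  ((d(j, b, b) * l) * g(j, l, c)) * b * d(g(j, b, b), b * j, (j * c) * (l * l)) * d(c, c, l)
  Flatten:  d(j, b, b) * l * g(j, l, c) * b * d(g(j, b, b), b * j, (j * c) * (l * l)) * d(c, c, l)
  Canonicalize subterm:  d(g(j, b, b), b * j, (j * c) * (l * l))  →  d(g(j, b, b), b * j, c * j * l * l)
  Sort:  b * d(c, c, l) * d(g(j, b, b), b * j, c * j * l * l) * d(j, b, b) * g(j, l, c) * l
  Rebuild:  d(d(g(b * d(c, c, l) * d(g(j, b, b), b * j, c * j * l * l) * d(j, b, b) * g(j, l, c) * l, d(b * g(c, b, c) * j, g(g(c, j, l), c * j * l, g(l, l, l)), b * b * j * j * j * l * l), b * c * d(b * j * l * l, c * l * l * l, d(j, j, l)) * d(c, c, b) * g(c, c, j)), c, b), c, c)

Answer: yes — both canonical forms are d(d(g(b * d(c, c, l) * d(g(j, b, b), b * j, c * j * l * l) * d(j, b, b) * g(j, l, c) * l, d(b * g(c, b, c) * j, g(g(c, j, l), c * j * l, g(l, l, l)), b * b * j * j * j * l * l), b * c * d(b * j * l * l, c * l * l * l, d(j, j, l)) * d(c, c, b) * g(c, c, j)), c, b), c, c)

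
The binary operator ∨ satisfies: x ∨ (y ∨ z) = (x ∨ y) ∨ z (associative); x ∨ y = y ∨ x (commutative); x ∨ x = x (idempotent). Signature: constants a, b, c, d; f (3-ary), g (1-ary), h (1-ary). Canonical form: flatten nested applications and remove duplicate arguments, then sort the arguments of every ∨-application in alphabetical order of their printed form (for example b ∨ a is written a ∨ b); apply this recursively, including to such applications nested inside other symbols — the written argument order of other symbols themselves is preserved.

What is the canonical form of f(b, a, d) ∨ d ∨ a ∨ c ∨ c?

Deduplicate:  drop duplicate c
Sort:  a ∨ c ∨ d ∨ f(b, a, d)

Answer: a ∨ c ∨ d ∨ f(b, a, d)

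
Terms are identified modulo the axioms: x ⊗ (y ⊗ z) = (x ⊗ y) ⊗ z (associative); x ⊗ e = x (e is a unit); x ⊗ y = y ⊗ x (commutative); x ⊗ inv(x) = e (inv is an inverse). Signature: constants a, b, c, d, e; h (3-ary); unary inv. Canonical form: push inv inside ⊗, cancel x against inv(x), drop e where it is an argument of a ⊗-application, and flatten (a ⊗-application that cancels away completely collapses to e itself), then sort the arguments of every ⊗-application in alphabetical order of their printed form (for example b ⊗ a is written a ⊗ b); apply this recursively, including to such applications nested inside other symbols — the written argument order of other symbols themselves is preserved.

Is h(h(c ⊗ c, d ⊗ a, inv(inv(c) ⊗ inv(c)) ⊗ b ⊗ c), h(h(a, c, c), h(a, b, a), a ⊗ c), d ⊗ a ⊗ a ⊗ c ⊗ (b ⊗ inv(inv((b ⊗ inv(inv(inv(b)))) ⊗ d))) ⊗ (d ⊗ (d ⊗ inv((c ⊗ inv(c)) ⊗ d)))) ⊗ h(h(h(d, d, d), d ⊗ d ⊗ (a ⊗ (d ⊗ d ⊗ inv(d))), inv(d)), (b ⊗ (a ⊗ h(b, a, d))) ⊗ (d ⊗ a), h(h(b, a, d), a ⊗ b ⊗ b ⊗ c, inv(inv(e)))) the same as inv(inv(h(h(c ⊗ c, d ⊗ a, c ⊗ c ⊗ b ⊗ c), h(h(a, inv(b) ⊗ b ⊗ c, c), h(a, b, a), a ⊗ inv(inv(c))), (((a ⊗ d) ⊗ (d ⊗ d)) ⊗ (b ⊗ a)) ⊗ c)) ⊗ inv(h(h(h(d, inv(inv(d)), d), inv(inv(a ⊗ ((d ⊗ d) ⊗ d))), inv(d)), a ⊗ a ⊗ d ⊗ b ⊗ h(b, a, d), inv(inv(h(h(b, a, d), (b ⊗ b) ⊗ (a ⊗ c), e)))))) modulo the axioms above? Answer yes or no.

Left:  h(h(c ⊗ c, d ⊗ a, inv(inv(c) ⊗ inv(c)) ⊗ b ⊗ c), h(h(a, c, c), h(a, b, a), a ⊗ c), d ⊗ a ⊗ a ⊗ c ⊗ (b ⊗ inv(inv((b ⊗ inv(inv(inv(b)))) ⊗ d))) ⊗ (d ⊗ (d ⊗ inv((c ⊗ inv(c)) ⊗ d)))) ⊗ h(h(h(d, d, d), d ⊗ d ⊗ (a ⊗ (d ⊗ d ⊗ inv(d))), inv(d)), (b ⊗ (a ⊗ h(b, a, d))) ⊗ (d ⊗ a), h(h(b, a, d), a ⊗ b ⊗ b ⊗ c, inv(inv(e))))
  Push inv inside:  distribute inv over ⊗ and collapse double inv
  Collect:  h(h(c ⊗ c, a ⊗ d, b ⊗ c ⊗ c ⊗ c), h(h(a, c, c), h(a, b, a), a ⊗ c), a ⊗ a ⊗ b ⊗ c ⊗ d ⊗ d ⊗ d) ⊗ h(h(h(d, d, d), a ⊗ d ⊗ d ⊗ d, inv(d)), a ⊗ a ⊗ b ⊗ d ⊗ h(b, a, d), h(h(b, a, d), a ⊗ b ⊗ b ⊗ c, e))
Right:  inv(inv(h(h(c ⊗ c, d ⊗ a, c ⊗ c ⊗ b ⊗ c), h(h(a, inv(b) ⊗ b ⊗ c, c), h(a, b, a), a ⊗ inv(inv(c))), (((a ⊗ d) ⊗ (d ⊗ d)) ⊗ (b ⊗ a)) ⊗ c)) ⊗ inv(h(h(h(d, inv(inv(d)), d), inv(inv(a ⊗ ((d ⊗ d) ⊗ d))), inv(d)), a ⊗ a ⊗ d ⊗ b ⊗ h(b, a, d), inv(inv(h(h(b, a, d), (b ⊗ b) ⊗ (a ⊗ c), e))))))
  Push inv inside:  distribute inv over ⊗ and collapse double inv
  Collect:  h(h(c ⊗ c, a ⊗ d, b ⊗ c ⊗ c ⊗ c), h(h(a, c, c), h(a, b, a), a ⊗ c), a ⊗ a ⊗ b ⊗ c ⊗ d ⊗ d ⊗ d) ⊗ h(h(h(d, d, d), a ⊗ d ⊗ d ⊗ d, inv(d)), a ⊗ a ⊗ b ⊗ d ⊗ h(b, a, d), h(h(b, a, d), a ⊗ b ⊗ b ⊗ c, e))

Answer: yes — both canonical forms are h(h(c ⊗ c, a ⊗ d, b ⊗ c ⊗ c ⊗ c), h(h(a, c, c), h(a, b, a), a ⊗ c), a ⊗ a ⊗ b ⊗ c ⊗ d ⊗ d ⊗ d) ⊗ h(h(h(d, d, d), a ⊗ d ⊗ d ⊗ d, inv(d)), a ⊗ a ⊗ b ⊗ d ⊗ h(b, a, d), h(h(b, a, d), a ⊗ b ⊗ b ⊗ c, e))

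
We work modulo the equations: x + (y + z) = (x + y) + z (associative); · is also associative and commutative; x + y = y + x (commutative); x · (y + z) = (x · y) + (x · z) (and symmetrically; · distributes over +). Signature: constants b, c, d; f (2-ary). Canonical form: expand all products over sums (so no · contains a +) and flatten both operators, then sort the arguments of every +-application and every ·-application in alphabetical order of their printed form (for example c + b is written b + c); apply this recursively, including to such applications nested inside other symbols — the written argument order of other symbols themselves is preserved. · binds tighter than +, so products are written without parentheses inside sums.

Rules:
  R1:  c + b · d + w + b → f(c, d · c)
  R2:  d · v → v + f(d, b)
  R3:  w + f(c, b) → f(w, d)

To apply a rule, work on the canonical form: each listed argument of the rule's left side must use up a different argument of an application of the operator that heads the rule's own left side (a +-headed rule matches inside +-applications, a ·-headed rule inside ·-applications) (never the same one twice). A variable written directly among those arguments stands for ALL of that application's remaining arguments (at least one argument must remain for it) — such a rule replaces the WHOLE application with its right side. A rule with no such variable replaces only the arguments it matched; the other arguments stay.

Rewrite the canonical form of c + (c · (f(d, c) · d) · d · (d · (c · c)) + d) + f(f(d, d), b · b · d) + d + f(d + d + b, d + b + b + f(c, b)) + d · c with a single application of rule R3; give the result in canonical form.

Answer: c + c · c · c · d · d · d · f(d, c) + c · d + d + d + f(b + d + d, f(b + b + d, d)) + f(f(d, d), b · b · d)

Derivation:
Canonical form:  c + c · c · c · d · d · d · f(d, c) + c · d + d + d + f(b + d + d, b + b + d + f(c, b)) + f(f(d, d), b · b · d)
R3 matches:  uses f(c, b);  w := b + b + d
The variable takes the whole remainder — replace the entire application.
Giving:  c + c · c · c · d · d · d · f(d, c) + c · d + d + d + f(b + d + d, f(b + b + d, d)) + f(f(d, d), b · b · d)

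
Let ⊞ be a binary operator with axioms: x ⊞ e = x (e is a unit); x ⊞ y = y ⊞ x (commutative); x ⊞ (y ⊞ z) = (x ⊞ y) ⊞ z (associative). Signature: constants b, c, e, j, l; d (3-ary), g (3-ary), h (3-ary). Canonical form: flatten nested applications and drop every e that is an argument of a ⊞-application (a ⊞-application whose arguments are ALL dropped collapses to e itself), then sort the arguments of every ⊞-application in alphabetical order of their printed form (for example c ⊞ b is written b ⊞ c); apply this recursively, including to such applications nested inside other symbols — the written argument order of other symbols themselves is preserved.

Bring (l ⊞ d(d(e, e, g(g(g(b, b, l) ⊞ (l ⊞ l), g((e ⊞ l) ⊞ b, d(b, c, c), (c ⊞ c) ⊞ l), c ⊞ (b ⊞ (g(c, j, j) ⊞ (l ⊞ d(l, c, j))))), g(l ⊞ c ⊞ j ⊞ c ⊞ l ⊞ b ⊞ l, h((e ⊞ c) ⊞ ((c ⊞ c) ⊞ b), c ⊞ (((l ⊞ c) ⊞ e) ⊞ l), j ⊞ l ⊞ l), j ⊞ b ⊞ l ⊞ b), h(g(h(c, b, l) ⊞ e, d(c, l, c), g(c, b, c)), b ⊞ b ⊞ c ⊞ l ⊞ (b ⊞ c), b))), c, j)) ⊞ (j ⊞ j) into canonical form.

Answer: d(d(e, e, g(g(g(b, b, l) ⊞ l ⊞ l, g(b ⊞ l, d(b, c, c), c ⊞ c ⊞ l), b ⊞ c ⊞ d(l, c, j) ⊞ g(c, j, j) ⊞ l), g(b ⊞ c ⊞ c ⊞ j ⊞ l ⊞ l ⊞ l, h(b ⊞ c ⊞ c ⊞ c, c ⊞ c ⊞ l ⊞ l, j ⊞ l ⊞ l), b ⊞ b ⊞ j ⊞ l), h(g(h(c, b, l), d(c, l, c), g(c, b, c)), b ⊞ b ⊞ b ⊞ c ⊞ c ⊞ l, b))), c, j) ⊞ j ⊞ j ⊞ l

Derivation:
Merge nested applications:  l ⊞ d(d(e, e, g(g(g(b, b, l) ⊞ (l ⊞ l), g((e ⊞ l) ⊞ b, d(b, c, c), (c ⊞ c) ⊞ l), c ⊞ (b ⊞ (g(c, j, j) ⊞ (l ⊞ d(l, c, j))))), g(l ⊞ c ⊞ j ⊞ c ⊞ l ⊞ b ⊞ l, h((e ⊞ c) ⊞ ((c ⊞ c) ⊞ b), c ⊞ (((l ⊞ c) ⊞ e) ⊞ l), j ⊞ l ⊞ l), j ⊞ b ⊞ l ⊞ b), h(g(h(c, b, l) ⊞ e, d(c, l, c), g(c, b, c)), b ⊞ b ⊞ c ⊞ l ⊞ (b ⊞ c), b))), c, j) ⊞ j ⊞ j
Simplify inside:  d(d(e, e, g(g(g(b, b, l) ⊞ (l ⊞ l), g((e ⊞ l) ⊞ b, d(b, c, c), (c ⊞ c) ⊞ l), c ⊞ (b ⊞ (g(c, j, j) ⊞ (l ⊞ d(l, c, j))))), g(l ⊞ c ⊞ j ⊞ c ⊞ l ⊞ b ⊞ l, h((e ⊞ c) ⊞ ((c ⊞ c) ⊞ b), c ⊞ (((l ⊞ c) ⊞ e) ⊞ l), j ⊞ l ⊞ l), j ⊞ b ⊞ l ⊞ b), h(g(h(c, b, l) ⊞ e, d(c, l, c), g(c, b, c)), b ⊞ b ⊞ c ⊞ l ⊞ (b ⊞ c), b))), c, j)  →  d(d(e, e, g(g(g(b, b, l) ⊞ l ⊞ l, g(b ⊞ l, d(b, c, c), c ⊞ c ⊞ l), b ⊞ c ⊞ d(l, c, j) ⊞ g(c, j, j) ⊞ l), g(b ⊞ c ⊞ c ⊞ j ⊞ l ⊞ l ⊞ l, h(b ⊞ c ⊞ c ⊞ c, c ⊞ c ⊞ l ⊞ l, j ⊞ l ⊞ l), b ⊞ b ⊞ j ⊞ l), h(g(h(c, b, l), d(c, l, c), g(c, b, c)), b ⊞ b ⊞ b ⊞ c ⊞ c ⊞ l, b))), c, j)
Sort arguments:  d(d(e, e, g(g(g(b, b, l) ⊞ l ⊞ l, g(b ⊞ l, d(b, c, c), c ⊞ c ⊞ l), b ⊞ c ⊞ d(l, c, j) ⊞ g(c, j, j) ⊞ l), g(b ⊞ c ⊞ c ⊞ j ⊞ l ⊞ l ⊞ l, h(b ⊞ c ⊞ c ⊞ c, c ⊞ c ⊞ l ⊞ l, j ⊞ l ⊞ l), b ⊞ b ⊞ j ⊞ l), h(g(h(c, b, l), d(c, l, c), g(c, b, c)), b ⊞ b ⊞ b ⊞ c ⊞ c ⊞ l, b))), c, j) ⊞ j ⊞ j ⊞ l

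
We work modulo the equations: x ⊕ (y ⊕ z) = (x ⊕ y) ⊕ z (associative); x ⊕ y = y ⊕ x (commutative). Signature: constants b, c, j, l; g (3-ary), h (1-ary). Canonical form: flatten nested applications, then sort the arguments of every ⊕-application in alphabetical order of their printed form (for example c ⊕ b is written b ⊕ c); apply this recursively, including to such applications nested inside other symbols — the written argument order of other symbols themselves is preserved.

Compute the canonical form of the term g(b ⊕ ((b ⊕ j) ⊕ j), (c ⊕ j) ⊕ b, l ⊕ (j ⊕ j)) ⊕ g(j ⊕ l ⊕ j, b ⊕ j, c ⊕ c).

Answer: g(b ⊕ b ⊕ j ⊕ j, b ⊕ c ⊕ j, j ⊕ j ⊕ l) ⊕ g(j ⊕ j ⊕ l, b ⊕ j, c ⊕ c)

Derivation:
Simplify inside:  g(b ⊕ ((b ⊕ j) ⊕ j), (c ⊕ j) ⊕ b, l ⊕ (j ⊕ j))  →  g(b ⊕ b ⊕ j ⊕ j, b ⊕ c ⊕ j, j ⊕ j ⊕ l)
Simplify inside:  g(j ⊕ l ⊕ j, b ⊕ j, c ⊕ c)  →  g(j ⊕ j ⊕ l, b ⊕ j, c ⊕ c)
Sort arguments:  g(b ⊕ b ⊕ j ⊕ j, b ⊕ c ⊕ j, j ⊕ j ⊕ l) ⊕ g(j ⊕ j ⊕ l, b ⊕ j, c ⊕ c)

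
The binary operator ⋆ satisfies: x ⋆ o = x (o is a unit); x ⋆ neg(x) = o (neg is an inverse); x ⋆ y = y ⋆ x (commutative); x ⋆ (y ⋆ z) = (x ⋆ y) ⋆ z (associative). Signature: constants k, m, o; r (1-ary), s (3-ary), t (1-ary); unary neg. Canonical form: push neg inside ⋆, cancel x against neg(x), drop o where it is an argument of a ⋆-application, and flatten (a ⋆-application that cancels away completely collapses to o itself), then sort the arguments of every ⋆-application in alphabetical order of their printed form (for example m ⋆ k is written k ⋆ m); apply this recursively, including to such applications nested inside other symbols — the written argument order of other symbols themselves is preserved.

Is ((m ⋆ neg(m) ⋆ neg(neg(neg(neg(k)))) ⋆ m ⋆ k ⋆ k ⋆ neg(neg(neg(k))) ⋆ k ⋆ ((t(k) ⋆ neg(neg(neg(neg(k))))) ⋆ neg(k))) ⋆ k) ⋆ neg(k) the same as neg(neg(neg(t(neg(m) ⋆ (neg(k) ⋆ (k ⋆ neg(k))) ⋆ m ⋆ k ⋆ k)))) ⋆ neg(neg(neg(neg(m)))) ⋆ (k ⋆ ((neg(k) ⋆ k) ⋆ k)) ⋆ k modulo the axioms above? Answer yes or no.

Answer: no — k ⋆ k ⋆ k ⋆ m ⋆ t(k) vs k ⋆ k ⋆ k ⋆ m ⋆ neg(t(k))

Derivation:
Left:  ((m ⋆ neg(m) ⋆ neg(neg(neg(neg(k)))) ⋆ m ⋆ k ⋆ k ⋆ neg(neg(neg(k))) ⋆ k ⋆ ((t(k) ⋆ neg(neg(neg(neg(k))))) ⋆ neg(k))) ⋆ k) ⋆ neg(k)
  Push neg inside:  distribute neg over ⋆ and collapse double neg
  Combine occurrences:  m ⋆ k ⋆ k ⋆ k ⋆ t(k)
  Sort:  k ⋆ k ⋆ k ⋆ m ⋆ t(k)
Right:  neg(neg(neg(t(neg(m) ⋆ (neg(k) ⋆ (k ⋆ neg(k))) ⋆ m ⋆ k ⋆ k)))) ⋆ neg(neg(neg(neg(m)))) ⋆ (k ⋆ ((neg(k) ⋆ k) ⋆ k)) ⋆ k
  Push neg inside:  distribute neg over ⋆ and collapse double neg
  Collect:  neg(t(k)) ⋆ m ⋆ k ⋆ k ⋆ k
  Sort arguments:  k ⋆ k ⋆ k ⋆ m ⋆ neg(t(k))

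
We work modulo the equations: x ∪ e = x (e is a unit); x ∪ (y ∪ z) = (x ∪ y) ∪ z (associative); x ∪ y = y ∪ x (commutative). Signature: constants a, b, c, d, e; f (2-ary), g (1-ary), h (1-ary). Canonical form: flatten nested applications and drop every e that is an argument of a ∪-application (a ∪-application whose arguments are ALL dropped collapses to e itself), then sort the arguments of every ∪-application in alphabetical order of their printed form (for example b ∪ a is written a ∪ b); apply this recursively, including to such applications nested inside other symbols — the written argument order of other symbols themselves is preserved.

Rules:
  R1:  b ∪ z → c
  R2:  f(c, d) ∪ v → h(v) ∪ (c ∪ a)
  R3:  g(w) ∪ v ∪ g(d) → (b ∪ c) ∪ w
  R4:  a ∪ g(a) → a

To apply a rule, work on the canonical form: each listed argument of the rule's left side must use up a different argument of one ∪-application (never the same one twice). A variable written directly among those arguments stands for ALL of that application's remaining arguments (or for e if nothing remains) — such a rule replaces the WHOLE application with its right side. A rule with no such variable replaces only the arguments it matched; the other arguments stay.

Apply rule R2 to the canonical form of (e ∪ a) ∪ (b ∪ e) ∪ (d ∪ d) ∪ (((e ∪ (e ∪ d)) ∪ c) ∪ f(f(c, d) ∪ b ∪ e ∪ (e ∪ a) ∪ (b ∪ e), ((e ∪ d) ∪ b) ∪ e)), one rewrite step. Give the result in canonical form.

Canonical form:  a ∪ b ∪ c ∪ d ∪ d ∪ d ∪ f(a ∪ b ∪ b ∪ f(c, d), b ∪ d)
R2 matches:  uses f(c, d);  v := a ∪ b ∪ b
Every leftover argument binds to the variable; the entire application is replaced.
Giving:  a ∪ b ∪ c ∪ d ∪ d ∪ d ∪ f(a ∪ c ∪ h(a ∪ b ∪ b), b ∪ d)

Answer: a ∪ b ∪ c ∪ d ∪ d ∪ d ∪ f(a ∪ c ∪ h(a ∪ b ∪ b), b ∪ d)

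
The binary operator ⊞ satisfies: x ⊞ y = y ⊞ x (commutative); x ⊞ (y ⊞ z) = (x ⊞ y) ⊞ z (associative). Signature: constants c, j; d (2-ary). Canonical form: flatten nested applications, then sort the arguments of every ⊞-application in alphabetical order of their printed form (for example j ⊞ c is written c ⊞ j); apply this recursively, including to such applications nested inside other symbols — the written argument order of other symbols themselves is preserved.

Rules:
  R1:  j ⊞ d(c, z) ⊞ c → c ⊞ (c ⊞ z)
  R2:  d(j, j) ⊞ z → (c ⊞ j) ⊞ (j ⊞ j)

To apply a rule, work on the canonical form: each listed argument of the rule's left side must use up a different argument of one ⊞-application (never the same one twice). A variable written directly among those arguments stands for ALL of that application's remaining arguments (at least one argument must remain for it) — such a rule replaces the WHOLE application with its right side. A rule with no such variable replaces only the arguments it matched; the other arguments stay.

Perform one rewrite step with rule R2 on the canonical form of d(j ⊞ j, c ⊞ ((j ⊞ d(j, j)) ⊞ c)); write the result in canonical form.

Canonical form:  d(j ⊞ j, c ⊞ c ⊞ d(j, j) ⊞ j)
R2 matches:  uses d(j, j);  z := c ⊞ c ⊞ j
The variable takes the whole remainder — replace the entire application.
New term:  d(j ⊞ j, c ⊞ j ⊞ j ⊞ j)

Answer: d(j ⊞ j, c ⊞ j ⊞ j ⊞ j)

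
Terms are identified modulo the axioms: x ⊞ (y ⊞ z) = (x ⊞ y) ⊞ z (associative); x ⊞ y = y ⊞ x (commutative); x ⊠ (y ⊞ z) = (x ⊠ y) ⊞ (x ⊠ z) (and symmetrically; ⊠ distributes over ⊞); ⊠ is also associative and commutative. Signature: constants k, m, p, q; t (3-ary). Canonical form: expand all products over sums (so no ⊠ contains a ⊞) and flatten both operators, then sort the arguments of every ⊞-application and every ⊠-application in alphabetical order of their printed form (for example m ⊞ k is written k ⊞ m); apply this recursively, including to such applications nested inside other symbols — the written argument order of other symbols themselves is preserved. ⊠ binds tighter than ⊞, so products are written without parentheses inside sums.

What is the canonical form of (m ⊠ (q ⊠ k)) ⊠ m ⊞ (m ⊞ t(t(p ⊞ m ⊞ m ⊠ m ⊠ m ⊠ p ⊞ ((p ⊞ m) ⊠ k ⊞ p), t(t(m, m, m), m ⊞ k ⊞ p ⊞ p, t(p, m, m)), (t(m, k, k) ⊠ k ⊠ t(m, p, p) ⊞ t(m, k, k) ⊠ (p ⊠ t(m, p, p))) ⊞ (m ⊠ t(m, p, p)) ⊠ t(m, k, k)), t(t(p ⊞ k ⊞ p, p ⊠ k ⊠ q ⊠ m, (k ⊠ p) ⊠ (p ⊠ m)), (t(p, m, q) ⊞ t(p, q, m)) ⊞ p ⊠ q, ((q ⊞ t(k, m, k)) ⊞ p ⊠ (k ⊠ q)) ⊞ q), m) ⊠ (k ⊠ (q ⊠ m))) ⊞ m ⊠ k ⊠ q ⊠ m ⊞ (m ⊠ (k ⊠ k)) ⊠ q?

Expand:  k ⊠ m ⊠ m ⊠ q ⊞ m ⊞ k ⊠ m ⊠ q ⊠ t(t(k ⊠ m ⊞ k ⊠ p ⊞ m ⊞ m ⊠ m ⊠ m ⊠ p ⊞ p ⊞ p, t(t(m, m, m), k ⊞ m ⊞ p ⊞ p, t(p, m, m)), k ⊠ t(m, k, k) ⊠ t(m, p, p) ⊞ m ⊠ t(m, k, k) ⊠ t(m, p, p) ⊞ p ⊠ t(m, k, k) ⊠ t(m, p, p)), t(t(k ⊞ p ⊞ p, k ⊠ m ⊠ p ⊠ q, k ⊠ m ⊠ p ⊠ p), p ⊠ q ⊞ t(p, m, q) ⊞ t(p, q, m), k ⊠ p ⊠ q ⊞ q ⊞ q ⊞ t(k, m, k)), m) ⊞ k ⊠ m ⊠ m ⊠ q ⊞ k ⊠ k ⊠ m ⊠ q
Sort:  k ⊠ k ⊠ m ⊠ q ⊞ k ⊠ m ⊠ m ⊠ q ⊞ k ⊠ m ⊠ m ⊠ q ⊞ k ⊠ m ⊠ q ⊠ t(t(k ⊠ m ⊞ k ⊠ p ⊞ m ⊞ m ⊠ m ⊠ m ⊠ p ⊞ p ⊞ p, t(t(m, m, m), k ⊞ m ⊞ p ⊞ p, t(p, m, m)), k ⊠ t(m, k, k) ⊠ t(m, p, p) ⊞ m ⊠ t(m, k, k) ⊠ t(m, p, p) ⊞ p ⊠ t(m, k, k) ⊠ t(m, p, p)), t(t(k ⊞ p ⊞ p, k ⊠ m ⊠ p ⊠ q, k ⊠ m ⊠ p ⊠ p), p ⊠ q ⊞ t(p, m, q) ⊞ t(p, q, m), k ⊠ p ⊠ q ⊞ q ⊞ q ⊞ t(k, m, k)), m) ⊞ m

Answer: k ⊠ k ⊠ m ⊠ q ⊞ k ⊠ m ⊠ m ⊠ q ⊞ k ⊠ m ⊠ m ⊠ q ⊞ k ⊠ m ⊠ q ⊠ t(t(k ⊠ m ⊞ k ⊠ p ⊞ m ⊞ m ⊠ m ⊠ m ⊠ p ⊞ p ⊞ p, t(t(m, m, m), k ⊞ m ⊞ p ⊞ p, t(p, m, m)), k ⊠ t(m, k, k) ⊠ t(m, p, p) ⊞ m ⊠ t(m, k, k) ⊠ t(m, p, p) ⊞ p ⊠ t(m, k, k) ⊠ t(m, p, p)), t(t(k ⊞ p ⊞ p, k ⊠ m ⊠ p ⊠ q, k ⊠ m ⊠ p ⊠ p), p ⊠ q ⊞ t(p, m, q) ⊞ t(p, q, m), k ⊠ p ⊠ q ⊞ q ⊞ q ⊞ t(k, m, k)), m) ⊞ m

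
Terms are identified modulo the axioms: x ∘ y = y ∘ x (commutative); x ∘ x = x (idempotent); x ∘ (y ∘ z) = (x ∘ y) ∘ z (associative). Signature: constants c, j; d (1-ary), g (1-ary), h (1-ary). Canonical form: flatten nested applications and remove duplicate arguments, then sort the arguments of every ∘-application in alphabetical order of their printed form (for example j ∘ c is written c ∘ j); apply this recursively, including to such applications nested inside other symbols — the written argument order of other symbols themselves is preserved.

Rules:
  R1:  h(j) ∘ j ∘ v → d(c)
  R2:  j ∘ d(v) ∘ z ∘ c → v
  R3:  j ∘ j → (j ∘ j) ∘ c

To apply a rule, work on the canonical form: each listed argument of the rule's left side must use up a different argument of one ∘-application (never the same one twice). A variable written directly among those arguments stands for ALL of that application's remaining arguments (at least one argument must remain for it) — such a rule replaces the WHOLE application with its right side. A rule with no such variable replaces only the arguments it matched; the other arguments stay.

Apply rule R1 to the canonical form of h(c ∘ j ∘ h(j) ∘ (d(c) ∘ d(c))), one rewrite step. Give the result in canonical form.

Canonical form:  h(c ∘ d(c) ∘ h(j) ∘ j)
Apply R1:  consuming h(j), j;  v := c ∘ d(c)
The extension variable absorbs all remaining arguments, so the whole application is rewritten.
Result:  h(d(c))

Answer: h(d(c))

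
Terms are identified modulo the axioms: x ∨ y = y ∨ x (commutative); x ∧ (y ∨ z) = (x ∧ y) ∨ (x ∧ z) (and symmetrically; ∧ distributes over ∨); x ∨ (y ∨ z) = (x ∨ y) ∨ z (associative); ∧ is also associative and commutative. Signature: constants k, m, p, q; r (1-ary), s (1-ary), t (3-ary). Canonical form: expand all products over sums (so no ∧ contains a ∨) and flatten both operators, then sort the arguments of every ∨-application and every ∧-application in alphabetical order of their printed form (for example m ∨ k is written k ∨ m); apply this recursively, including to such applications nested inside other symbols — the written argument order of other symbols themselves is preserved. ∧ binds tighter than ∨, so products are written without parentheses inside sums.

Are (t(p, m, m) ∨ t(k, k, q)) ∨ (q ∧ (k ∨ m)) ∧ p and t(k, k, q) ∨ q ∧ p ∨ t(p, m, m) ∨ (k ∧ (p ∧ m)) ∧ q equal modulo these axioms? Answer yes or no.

Answer: no — k ∧ p ∧ q ∨ m ∧ p ∧ q ∨ t(k, k, q) ∨ t(p, m, m) vs k ∧ m ∧ p ∧ q ∨ p ∧ q ∨ t(k, k, q) ∨ t(p, m, m)

Derivation:
Left:  (t(p, m, m) ∨ t(k, k, q)) ∨ (q ∧ (k ∨ m)) ∧ p
  Distribute:  t(p, m, m) ∨ t(k, k, q) ∨ k ∧ p ∧ q ∨ m ∧ p ∧ q
  Order the arguments:  k ∧ p ∧ q ∨ m ∧ p ∧ q ∨ t(k, k, q) ∨ t(p, m, m)
Right:  t(k, k, q) ∨ q ∧ p ∨ t(p, m, m) ∨ (k ∧ (p ∧ m)) ∧ q
  Merge nested applications:  t(k, k, q) ∨ p ∧ q ∨ t(p, m, m) ∨ k ∧ m ∧ p ∧ q
  Sort:  k ∧ m ∧ p ∧ q ∨ p ∧ q ∨ t(k, k, q) ∨ t(p, m, m)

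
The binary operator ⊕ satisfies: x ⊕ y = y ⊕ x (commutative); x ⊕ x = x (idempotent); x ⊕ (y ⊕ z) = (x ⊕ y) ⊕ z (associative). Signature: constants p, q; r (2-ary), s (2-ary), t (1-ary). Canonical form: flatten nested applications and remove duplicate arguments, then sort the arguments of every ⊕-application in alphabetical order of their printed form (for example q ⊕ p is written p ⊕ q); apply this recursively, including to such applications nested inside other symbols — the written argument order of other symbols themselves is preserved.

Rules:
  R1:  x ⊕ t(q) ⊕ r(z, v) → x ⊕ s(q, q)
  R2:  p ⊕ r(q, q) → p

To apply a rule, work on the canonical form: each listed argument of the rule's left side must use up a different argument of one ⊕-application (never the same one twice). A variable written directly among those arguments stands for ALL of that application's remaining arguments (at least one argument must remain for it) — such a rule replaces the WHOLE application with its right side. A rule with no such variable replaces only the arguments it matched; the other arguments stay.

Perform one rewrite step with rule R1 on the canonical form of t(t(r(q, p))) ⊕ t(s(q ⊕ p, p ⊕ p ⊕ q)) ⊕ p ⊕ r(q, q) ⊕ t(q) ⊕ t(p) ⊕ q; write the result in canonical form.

Canonical form:  p ⊕ q ⊕ r(q, q) ⊕ t(p) ⊕ t(q) ⊕ t(s(p ⊕ q, p ⊕ q)) ⊕ t(t(r(q, p)))
Match R1:  consume r(q, q), t(q);  v := q, x := p ⊕ q ⊕ t(p) ⊕ t(s(p ⊕ q, p ⊕ q)) ⊕ t(t(r(q, p))), z := q
Every leftover argument binds to the variable; the entire application is replaced.
Result:  p ⊕ q ⊕ s(q, q) ⊕ t(p) ⊕ t(s(p ⊕ q, p ⊕ q)) ⊕ t(t(r(q, p)))

Answer: p ⊕ q ⊕ s(q, q) ⊕ t(p) ⊕ t(s(p ⊕ q, p ⊕ q)) ⊕ t(t(r(q, p)))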